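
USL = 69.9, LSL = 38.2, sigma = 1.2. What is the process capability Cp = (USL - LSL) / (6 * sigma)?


Cp = (69.9 - 38.2) / (6 * 1.2)

4.4


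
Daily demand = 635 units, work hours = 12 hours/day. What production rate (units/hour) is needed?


Formula: Production Rate = Daily Demand / Available Hours
Rate = 635 units/day / 12 hours/day
Rate = 52.9 units/hour

52.9 units/hour


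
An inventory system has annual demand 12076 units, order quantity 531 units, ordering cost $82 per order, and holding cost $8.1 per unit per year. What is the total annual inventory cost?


TC = 12076/531 * 82 + 531/2 * 8.1

$4015.39


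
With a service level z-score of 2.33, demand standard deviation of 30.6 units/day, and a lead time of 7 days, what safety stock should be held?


Formula: SS = z * sigma_d * sqrt(LT)
sqrt(LT) = sqrt(7) = 2.6458
SS = 2.33 * 30.6 * 2.6458
SS = 188.6 units

188.6 units


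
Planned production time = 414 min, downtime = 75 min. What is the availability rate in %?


Formula: Availability = (Planned Time - Downtime) / Planned Time * 100
Uptime = 414 - 75 = 339 min
Availability = 339 / 414 * 100 = 81.9%

81.9%


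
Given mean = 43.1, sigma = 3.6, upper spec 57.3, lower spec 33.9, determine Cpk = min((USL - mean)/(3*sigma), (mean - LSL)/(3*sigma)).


Cpu = (57.3 - 43.1) / (3 * 3.6) = 1.31
Cpl = (43.1 - 33.9) / (3 * 3.6) = 0.85
Cpk = min(1.31, 0.85) = 0.85

0.85


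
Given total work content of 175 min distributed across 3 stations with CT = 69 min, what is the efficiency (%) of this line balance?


Formula: Efficiency = Sum of Task Times / (N_stations * CT) * 100
Total station capacity = 3 stations * 69 min = 207 min
Efficiency = 175 / 207 * 100 = 84.5%

84.5%


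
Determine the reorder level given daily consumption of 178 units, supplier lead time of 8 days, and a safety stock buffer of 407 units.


Formula: ROP = (Daily Demand * Lead Time) + Safety Stock
Demand during lead time = 178 * 8 = 1424 units
ROP = 1424 + 407 = 1831 units

1831 units


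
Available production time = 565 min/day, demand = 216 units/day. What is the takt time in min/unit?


Formula: Takt Time = Available Production Time / Customer Demand
Takt = 565 min/day / 216 units/day
Takt = 2.62 min/unit

2.62 min/unit


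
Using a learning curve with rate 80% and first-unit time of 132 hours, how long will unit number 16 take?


Formula: T_n = T_1 * (learning_rate)^(log2(n)) where learning_rate = rate/100
Doublings = log2(16) = 4
T_n = 132 * 0.8^4
T_n = 132 * 0.4096 = 54.1 hours

54.1 hours


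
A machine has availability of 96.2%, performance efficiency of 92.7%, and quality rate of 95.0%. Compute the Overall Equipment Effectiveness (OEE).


Formula: OEE = Availability * Performance * Quality / 10000
A * P = 96.2% * 92.7% / 100 = 89.18%
OEE = 89.18% * 95.0% / 100 = 84.7%

84.7%


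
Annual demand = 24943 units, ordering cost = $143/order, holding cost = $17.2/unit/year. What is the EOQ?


Formula: EOQ = sqrt(2 * D * S / H)
Numerator: 2 * 24943 * 143 = 7133698
2DS/H = 7133698 / 17.2 = 414749.9
EOQ = sqrt(414749.9) = 644.0 units

644.0 units


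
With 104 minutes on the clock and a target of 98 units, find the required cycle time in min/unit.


Formula: CT = Available Time / Number of Units
CT = 104 min / 98 units
CT = 1.06 min/unit

1.06 min/unit


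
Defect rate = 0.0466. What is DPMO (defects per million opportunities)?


DPMO = defect_rate * 1000000 = 0.0466 * 1000000

46600


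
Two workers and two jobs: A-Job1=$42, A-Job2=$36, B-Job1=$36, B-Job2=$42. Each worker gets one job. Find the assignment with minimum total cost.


Option 1: A->1 + B->2 = $42 + $42 = $84
Option 2: A->2 + B->1 = $36 + $36 = $72
Min cost = min($84, $72) = $72

$72


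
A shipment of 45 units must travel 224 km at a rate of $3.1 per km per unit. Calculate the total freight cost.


TC = dist * cost * units = 224 * 3.1 * 45 = $31248.00

$31248.00


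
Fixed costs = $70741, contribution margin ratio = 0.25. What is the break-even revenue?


Formula: BER = Fixed Costs / Contribution Margin Ratio
BER = $70741 / 0.25
BER = $282964.00 (to the nearest cent)

$282964.00


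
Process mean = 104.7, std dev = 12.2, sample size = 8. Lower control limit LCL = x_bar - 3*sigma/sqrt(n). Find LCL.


LCL = 104.7 - 3 * 12.2 / sqrt(8)

91.76


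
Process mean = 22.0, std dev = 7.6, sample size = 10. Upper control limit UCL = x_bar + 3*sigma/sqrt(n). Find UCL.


UCL = 22.0 + 3 * 7.6 / sqrt(10)

29.21


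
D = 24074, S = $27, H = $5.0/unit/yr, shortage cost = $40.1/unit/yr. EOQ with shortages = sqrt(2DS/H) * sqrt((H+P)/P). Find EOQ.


Formula: EOQ* = sqrt(2DS/H) * sqrt((H+P)/P)
Base EOQ = sqrt(2*24074*27/5.0) = 509.9 units
Correction = sqrt((5.0+40.1)/40.1) = 1.06051
EOQ* = 509.9 * 1.06051 = 540.8 units

540.8 units


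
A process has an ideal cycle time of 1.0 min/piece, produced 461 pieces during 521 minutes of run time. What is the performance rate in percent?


Formula: Performance = (Ideal CT * Total Count) / Run Time * 100
Ideal output time = 1.0 * 461 = 461.0 min
Performance = 461.0 / 521 * 100 = 88.5%

88.5%


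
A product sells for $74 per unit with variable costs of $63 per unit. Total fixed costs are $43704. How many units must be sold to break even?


Formula: BEQ = Fixed Costs / (Price - Variable Cost)
Contribution margin = $74 - $63 = $11/unit
BEQ = ceil($43704 / $11/unit) = ceil(3973.09) = 3974 units

3974 units


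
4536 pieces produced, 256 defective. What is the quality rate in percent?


Formula: Quality Rate = Good Pieces / Total Pieces * 100
Good pieces = 4536 - 256 = 4280
QR = 4280 / 4536 * 100 = 94.4%

94.4%


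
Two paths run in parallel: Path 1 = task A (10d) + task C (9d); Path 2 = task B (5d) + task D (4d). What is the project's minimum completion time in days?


Path 1 = 10 + 9 = 19 days
Path 2 = 5 + 4 = 9 days
Duration = max(19, 9) = 19 days

19 days


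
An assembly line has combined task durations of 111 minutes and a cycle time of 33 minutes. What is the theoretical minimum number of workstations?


Formula: N_min = ceil(Sum of Task Times / Cycle Time)
N_min = ceil(111 min / 33 min) = ceil(3.3636)
N_min = 4 stations

4


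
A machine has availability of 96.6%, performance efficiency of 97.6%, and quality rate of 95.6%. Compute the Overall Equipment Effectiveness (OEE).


Formula: OEE = Availability * Performance * Quality / 10000
A * P = 96.6% * 97.6% / 100 = 94.28%
OEE = 94.28% * 95.6% / 100 = 90.1%

90.1%


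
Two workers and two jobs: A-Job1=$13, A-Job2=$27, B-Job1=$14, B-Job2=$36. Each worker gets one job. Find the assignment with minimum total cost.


Option 1: A->1 + B->2 = $13 + $36 = $49
Option 2: A->2 + B->1 = $27 + $14 = $41
Min cost = min($49, $41) = $41

$41


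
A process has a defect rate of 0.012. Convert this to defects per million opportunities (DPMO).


DPMO = defect_rate * 1000000 = 0.012 * 1000000

12000


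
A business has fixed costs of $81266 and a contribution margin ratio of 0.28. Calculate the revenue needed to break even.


Formula: BER = Fixed Costs / Contribution Margin Ratio
BER = $81266 / 0.28
BER = $290235.71 (to the nearest cent)

$290235.71


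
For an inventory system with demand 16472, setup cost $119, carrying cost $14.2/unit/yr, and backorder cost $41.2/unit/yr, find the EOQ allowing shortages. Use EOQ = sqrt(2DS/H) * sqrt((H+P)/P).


Formula: EOQ* = sqrt(2DS/H) * sqrt((H+P)/P)
Base EOQ = sqrt(2*16472*119/14.2) = 525.43 units
Correction = sqrt((14.2+41.2)/41.2) = 1.15959
EOQ* = 525.43 * 1.15959 = 609.3 units

609.3 units


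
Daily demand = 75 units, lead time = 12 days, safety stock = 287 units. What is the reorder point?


Formula: ROP = (Daily Demand * Lead Time) + Safety Stock
Demand during lead time = 75 * 12 = 900 units
ROP = 900 + 287 = 1187 units

1187 units


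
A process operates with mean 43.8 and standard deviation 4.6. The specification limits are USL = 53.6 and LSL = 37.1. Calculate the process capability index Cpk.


Cpu = (53.6 - 43.8) / (3 * 4.6) = 0.71
Cpl = (43.8 - 37.1) / (3 * 4.6) = 0.49
Cpk = min(0.71, 0.49) = 0.49

0.49


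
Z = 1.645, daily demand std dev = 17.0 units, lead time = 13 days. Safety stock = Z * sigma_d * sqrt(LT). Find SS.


Formula: SS = z * sigma_d * sqrt(LT)
sqrt(LT) = sqrt(13) = 3.6056
SS = 1.645 * 17.0 * 3.6056
SS = 100.8 units

100.8 units


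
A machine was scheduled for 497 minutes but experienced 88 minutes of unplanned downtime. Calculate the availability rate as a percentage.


Formula: Availability = (Planned Time - Downtime) / Planned Time * 100
Uptime = 497 - 88 = 409 min
Availability = 409 / 497 * 100 = 82.3%

82.3%


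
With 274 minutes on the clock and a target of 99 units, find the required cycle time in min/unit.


Formula: CT = Available Time / Number of Units
CT = 274 min / 99 units
CT = 2.77 min/unit

2.77 min/unit


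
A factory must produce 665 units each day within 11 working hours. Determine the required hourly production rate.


Formula: Production Rate = Daily Demand / Available Hours
Rate = 665 units/day / 11 hours/day
Rate = 60.5 units/hour

60.5 units/hour


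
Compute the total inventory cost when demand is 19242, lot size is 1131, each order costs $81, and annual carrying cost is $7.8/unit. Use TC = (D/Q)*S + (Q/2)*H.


TC = 19242/1131 * 81 + 1131/2 * 7.8

$5788.97


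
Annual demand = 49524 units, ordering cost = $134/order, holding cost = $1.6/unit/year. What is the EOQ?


Formula: EOQ = sqrt(2 * D * S / H)
Numerator: 2 * 49524 * 134 = 13272432
2DS/H = 13272432 / 1.6 = 8295270.0
EOQ = sqrt(8295270.0) = 2880.2 units

2880.2 units


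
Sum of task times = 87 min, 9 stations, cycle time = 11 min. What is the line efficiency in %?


Formula: Efficiency = Sum of Task Times / (N_stations * CT) * 100
Total station capacity = 9 stations * 11 min = 99 min
Efficiency = 87 / 99 * 100 = 87.9%

87.9%


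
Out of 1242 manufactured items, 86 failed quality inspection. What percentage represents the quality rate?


Formula: Quality Rate = Good Pieces / Total Pieces * 100
Good pieces = 1242 - 86 = 1156
QR = 1156 / 1242 * 100 = 93.1%

93.1%


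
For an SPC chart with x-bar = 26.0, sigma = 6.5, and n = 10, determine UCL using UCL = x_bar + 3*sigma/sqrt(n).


UCL = 26.0 + 3 * 6.5 / sqrt(10)

32.17


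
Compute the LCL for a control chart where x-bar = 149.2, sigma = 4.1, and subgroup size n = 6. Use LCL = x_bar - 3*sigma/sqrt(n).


LCL = 149.2 - 3 * 4.1 / sqrt(6)

144.18


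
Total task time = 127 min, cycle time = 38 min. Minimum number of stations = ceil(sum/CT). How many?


Formula: N_min = ceil(Sum of Task Times / Cycle Time)
N_min = ceil(127 min / 38 min) = ceil(3.3421)
N_min = 4 stations

4


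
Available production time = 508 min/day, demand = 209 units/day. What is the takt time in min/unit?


Formula: Takt Time = Available Production Time / Customer Demand
Takt = 508 min/day / 209 units/day
Takt = 2.43 min/unit

2.43 min/unit


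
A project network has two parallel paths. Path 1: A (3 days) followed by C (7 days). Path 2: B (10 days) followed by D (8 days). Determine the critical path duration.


Path 1 = 3 + 7 = 10 days
Path 2 = 10 + 8 = 18 days
Duration = max(10, 18) = 18 days

18 days


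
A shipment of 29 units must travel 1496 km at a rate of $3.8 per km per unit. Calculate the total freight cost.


TC = dist * cost * units = 1496 * 3.8 * 29 = $164859.20

$164859.20


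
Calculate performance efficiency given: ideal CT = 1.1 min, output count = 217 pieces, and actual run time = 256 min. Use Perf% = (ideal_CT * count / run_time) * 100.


Formula: Performance = (Ideal CT * Total Count) / Run Time * 100
Ideal output time = 1.1 * 217 = 238.7 min
Performance = 238.7 / 256 * 100 = 93.2%

93.2%


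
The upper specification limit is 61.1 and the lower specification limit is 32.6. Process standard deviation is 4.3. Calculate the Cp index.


Cp = (61.1 - 32.6) / (6 * 4.3)

1.1


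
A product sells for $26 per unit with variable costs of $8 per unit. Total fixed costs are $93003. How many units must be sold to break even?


Formula: BEQ = Fixed Costs / (Price - Variable Cost)
Contribution margin = $26 - $8 = $18/unit
BEQ = ceil($93003 / $18/unit) = ceil(5166.83) = 5167 units

5167 units


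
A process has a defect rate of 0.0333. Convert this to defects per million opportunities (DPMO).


DPMO = defect_rate * 1000000 = 0.0333 * 1000000

33300


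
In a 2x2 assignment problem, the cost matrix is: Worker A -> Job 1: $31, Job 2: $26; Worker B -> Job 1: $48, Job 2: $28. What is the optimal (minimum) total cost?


Option 1: A->1 + B->2 = $31 + $28 = $59
Option 2: A->2 + B->1 = $26 + $48 = $74
Min cost = min($59, $74) = $59

$59


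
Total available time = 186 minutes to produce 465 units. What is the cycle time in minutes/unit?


Formula: CT = Available Time / Number of Units
CT = 186 min / 465 units
CT = 0.4 min/unit

0.4 min/unit


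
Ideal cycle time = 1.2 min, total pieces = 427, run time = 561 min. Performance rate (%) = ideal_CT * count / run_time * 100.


Formula: Performance = (Ideal CT * Total Count) / Run Time * 100
Ideal output time = 1.2 * 427 = 512.4 min
Performance = 512.4 / 561 * 100 = 91.3%

91.3%


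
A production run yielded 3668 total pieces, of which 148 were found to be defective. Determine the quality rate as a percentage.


Formula: Quality Rate = Good Pieces / Total Pieces * 100
Good pieces = 3668 - 148 = 3520
QR = 3520 / 3668 * 100 = 96.0%

96.0%


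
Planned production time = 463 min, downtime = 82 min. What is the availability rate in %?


Formula: Availability = (Planned Time - Downtime) / Planned Time * 100
Uptime = 463 - 82 = 381 min
Availability = 381 / 463 * 100 = 82.3%

82.3%


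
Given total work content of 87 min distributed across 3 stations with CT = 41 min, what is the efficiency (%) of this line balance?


Formula: Efficiency = Sum of Task Times / (N_stations * CT) * 100
Total station capacity = 3 stations * 41 min = 123 min
Efficiency = 87 / 123 * 100 = 70.7%

70.7%


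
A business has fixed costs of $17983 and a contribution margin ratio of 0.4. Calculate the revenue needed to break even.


Formula: BER = Fixed Costs / Contribution Margin Ratio
BER = $17983 / 0.4
BER = $44957.50 (to the nearest cent)

$44957.50


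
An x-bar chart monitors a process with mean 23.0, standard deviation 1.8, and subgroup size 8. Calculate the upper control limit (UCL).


UCL = 23.0 + 3 * 1.8 / sqrt(8)

24.91


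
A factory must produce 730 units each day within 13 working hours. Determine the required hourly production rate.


Formula: Production Rate = Daily Demand / Available Hours
Rate = 730 units/day / 13 hours/day
Rate = 56.2 units/hour

56.2 units/hour


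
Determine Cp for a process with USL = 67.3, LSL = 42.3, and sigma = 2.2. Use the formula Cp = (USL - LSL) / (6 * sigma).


Cp = (67.3 - 42.3) / (6 * 2.2)

1.89


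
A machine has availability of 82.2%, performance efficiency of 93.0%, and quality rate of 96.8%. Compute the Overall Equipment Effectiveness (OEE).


Formula: OEE = Availability * Performance * Quality / 10000
A * P = 82.2% * 93.0% / 100 = 76.45%
OEE = 76.45% * 96.8% / 100 = 74.0%

74.0%


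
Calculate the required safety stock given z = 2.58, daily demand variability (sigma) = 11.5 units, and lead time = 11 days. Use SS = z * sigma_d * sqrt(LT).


Formula: SS = z * sigma_d * sqrt(LT)
sqrt(LT) = sqrt(11) = 3.3166
SS = 2.58 * 11.5 * 3.3166
SS = 98.4 units

98.4 units


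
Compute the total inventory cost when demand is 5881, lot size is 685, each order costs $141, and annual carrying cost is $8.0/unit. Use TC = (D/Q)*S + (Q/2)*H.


TC = 5881/685 * 141 + 685/2 * 8.0

$3950.54


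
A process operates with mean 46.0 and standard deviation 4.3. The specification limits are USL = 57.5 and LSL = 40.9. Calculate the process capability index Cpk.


Cpu = (57.5 - 46.0) / (3 * 4.3) = 0.89
Cpl = (46.0 - 40.9) / (3 * 4.3) = 0.4
Cpk = min(0.89, 0.4) = 0.4

0.4


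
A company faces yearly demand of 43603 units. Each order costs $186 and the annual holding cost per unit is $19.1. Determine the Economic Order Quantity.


Formula: EOQ = sqrt(2 * D * S / H)
Numerator: 2 * 43603 * 186 = 16220316
2DS/H = 16220316 / 19.1 = 849231.2
EOQ = sqrt(849231.2) = 921.5 units

921.5 units


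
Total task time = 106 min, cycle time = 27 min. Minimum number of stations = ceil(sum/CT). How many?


Formula: N_min = ceil(Sum of Task Times / Cycle Time)
N_min = ceil(106 min / 27 min) = ceil(3.9259)
N_min = 4 stations

4


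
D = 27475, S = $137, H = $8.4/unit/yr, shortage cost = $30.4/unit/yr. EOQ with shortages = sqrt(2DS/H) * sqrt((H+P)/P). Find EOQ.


Formula: EOQ* = sqrt(2DS/H) * sqrt((H+P)/P)
Base EOQ = sqrt(2*27475*137/8.4) = 946.68 units
Correction = sqrt((8.4+30.4)/30.4) = 1.12974
EOQ* = 946.68 * 1.12974 = 1069.5 units

1069.5 units


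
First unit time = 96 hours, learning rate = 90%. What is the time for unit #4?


Formula: T_n = T_1 * (learning_rate)^(log2(n)) where learning_rate = rate/100
Doublings = log2(4) = 2
T_n = 96 * 0.9^2
T_n = 96 * 0.81 = 77.8 hours

77.8 hours


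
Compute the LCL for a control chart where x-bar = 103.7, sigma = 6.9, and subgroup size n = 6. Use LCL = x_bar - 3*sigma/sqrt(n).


LCL = 103.7 - 3 * 6.9 / sqrt(6)

95.25


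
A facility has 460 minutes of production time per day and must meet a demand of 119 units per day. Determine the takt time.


Formula: Takt Time = Available Production Time / Customer Demand
Takt = 460 min/day / 119 units/day
Takt = 3.87 min/unit

3.87 min/unit


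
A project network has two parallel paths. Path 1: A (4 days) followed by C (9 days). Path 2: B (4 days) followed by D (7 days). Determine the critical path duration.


Path 1 = 4 + 9 = 13 days
Path 2 = 4 + 7 = 11 days
Duration = max(13, 11) = 13 days

13 days


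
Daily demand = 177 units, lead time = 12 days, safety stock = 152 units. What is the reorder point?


Formula: ROP = (Daily Demand * Lead Time) + Safety Stock
Demand during lead time = 177 * 12 = 2124 units
ROP = 2124 + 152 = 2276 units

2276 units


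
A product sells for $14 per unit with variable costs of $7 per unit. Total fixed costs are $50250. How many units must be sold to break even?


Formula: BEQ = Fixed Costs / (Price - Variable Cost)
Contribution margin = $14 - $7 = $7/unit
BEQ = ceil($50250 / $7/unit) = ceil(7178.57) = 7179 units

7179 units


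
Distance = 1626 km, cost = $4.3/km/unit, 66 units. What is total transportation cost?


TC = dist * cost * units = 1626 * 4.3 * 66 = $461458.80

$461458.80


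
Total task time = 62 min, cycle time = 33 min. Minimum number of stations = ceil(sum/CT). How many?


Formula: N_min = ceil(Sum of Task Times / Cycle Time)
N_min = ceil(62 min / 33 min) = ceil(1.8788)
N_min = 2 stations

2


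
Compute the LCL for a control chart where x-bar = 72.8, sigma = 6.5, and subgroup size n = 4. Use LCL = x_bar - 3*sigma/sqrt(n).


LCL = 72.8 - 3 * 6.5 / sqrt(4)

63.05


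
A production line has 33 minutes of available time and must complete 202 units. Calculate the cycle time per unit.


Formula: CT = Available Time / Number of Units
CT = 33 min / 202 units
CT = 0.16 min/unit

0.16 min/unit


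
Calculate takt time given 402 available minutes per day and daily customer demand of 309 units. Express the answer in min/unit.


Formula: Takt Time = Available Production Time / Customer Demand
Takt = 402 min/day / 309 units/day
Takt = 1.3 min/unit

1.3 min/unit


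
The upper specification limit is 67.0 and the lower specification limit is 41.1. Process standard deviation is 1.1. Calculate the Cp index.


Cp = (67.0 - 41.1) / (6 * 1.1)

3.92


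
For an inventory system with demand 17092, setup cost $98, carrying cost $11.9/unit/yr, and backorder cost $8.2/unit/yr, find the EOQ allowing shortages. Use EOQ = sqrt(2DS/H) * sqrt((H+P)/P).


Formula: EOQ* = sqrt(2DS/H) * sqrt((H+P)/P)
Base EOQ = sqrt(2*17092*98/11.9) = 530.58 units
Correction = sqrt((11.9+8.2)/8.2) = 1.56564
EOQ* = 530.58 * 1.56564 = 830.7 units

830.7 units


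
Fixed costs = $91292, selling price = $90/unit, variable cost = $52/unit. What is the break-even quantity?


Formula: BEQ = Fixed Costs / (Price - Variable Cost)
Contribution margin = $90 - $52 = $38/unit
BEQ = ceil($91292 / $38/unit) = ceil(2402.42) = 2403 units

2403 units


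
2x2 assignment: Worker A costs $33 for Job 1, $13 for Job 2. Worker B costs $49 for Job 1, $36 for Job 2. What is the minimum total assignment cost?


Option 1: A->1 + B->2 = $33 + $36 = $69
Option 2: A->2 + B->1 = $13 + $49 = $62
Min cost = min($69, $62) = $62

$62


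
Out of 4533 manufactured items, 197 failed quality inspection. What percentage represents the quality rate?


Formula: Quality Rate = Good Pieces / Total Pieces * 100
Good pieces = 4533 - 197 = 4336
QR = 4336 / 4533 * 100 = 95.7%

95.7%


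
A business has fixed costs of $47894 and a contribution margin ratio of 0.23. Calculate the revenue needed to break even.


Formula: BER = Fixed Costs / Contribution Margin Ratio
BER = $47894 / 0.23
BER = $208234.78 (to the nearest cent)

$208234.78


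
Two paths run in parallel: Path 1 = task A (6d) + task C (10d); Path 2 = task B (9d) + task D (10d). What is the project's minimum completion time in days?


Path 1 = 6 + 10 = 16 days
Path 2 = 9 + 10 = 19 days
Duration = max(16, 19) = 19 days

19 days


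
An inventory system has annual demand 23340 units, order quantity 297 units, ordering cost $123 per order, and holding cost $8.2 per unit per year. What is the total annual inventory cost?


TC = 23340/297 * 123 + 297/2 * 8.2

$10883.76


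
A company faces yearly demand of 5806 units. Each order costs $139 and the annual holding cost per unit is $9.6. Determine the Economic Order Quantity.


Formula: EOQ = sqrt(2 * D * S / H)
Numerator: 2 * 5806 * 139 = 1614068
2DS/H = 1614068 / 9.6 = 168132.1
EOQ = sqrt(168132.1) = 410.0 units

410.0 units


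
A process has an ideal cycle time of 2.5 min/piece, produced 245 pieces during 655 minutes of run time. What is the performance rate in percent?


Formula: Performance = (Ideal CT * Total Count) / Run Time * 100
Ideal output time = 2.5 * 245 = 612.5 min
Performance = 612.5 / 655 * 100 = 93.5%

93.5%


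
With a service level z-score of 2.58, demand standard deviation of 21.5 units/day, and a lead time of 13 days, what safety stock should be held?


Formula: SS = z * sigma_d * sqrt(LT)
sqrt(LT) = sqrt(13) = 3.6056
SS = 2.58 * 21.5 * 3.6056
SS = 200.0 units

200.0 units


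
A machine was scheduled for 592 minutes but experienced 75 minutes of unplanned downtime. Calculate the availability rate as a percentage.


Formula: Availability = (Planned Time - Downtime) / Planned Time * 100
Uptime = 592 - 75 = 517 min
Availability = 517 / 592 * 100 = 87.3%

87.3%


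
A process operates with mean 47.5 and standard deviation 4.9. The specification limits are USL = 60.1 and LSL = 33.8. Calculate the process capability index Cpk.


Cpu = (60.1 - 47.5) / (3 * 4.9) = 0.86
Cpl = (47.5 - 33.8) / (3 * 4.9) = 0.93
Cpk = min(0.86, 0.93) = 0.86

0.86


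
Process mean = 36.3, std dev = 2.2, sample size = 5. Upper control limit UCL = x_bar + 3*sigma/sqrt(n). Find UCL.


UCL = 36.3 + 3 * 2.2 / sqrt(5)

39.25


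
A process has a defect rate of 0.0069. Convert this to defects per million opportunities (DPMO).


DPMO = defect_rate * 1000000 = 0.0069 * 1000000

6900


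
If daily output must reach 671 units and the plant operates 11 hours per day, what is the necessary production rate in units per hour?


Formula: Production Rate = Daily Demand / Available Hours
Rate = 671 units/day / 11 hours/day
Rate = 61.0 units/hour

61.0 units/hour


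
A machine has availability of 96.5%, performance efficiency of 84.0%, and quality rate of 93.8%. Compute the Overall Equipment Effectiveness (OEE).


Formula: OEE = Availability * Performance * Quality / 10000
A * P = 96.5% * 84.0% / 100 = 81.06%
OEE = 81.06% * 93.8% / 100 = 76.0%

76.0%


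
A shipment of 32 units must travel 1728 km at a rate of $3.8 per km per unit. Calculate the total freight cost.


TC = dist * cost * units = 1728 * 3.8 * 32 = $210124.80

$210124.80


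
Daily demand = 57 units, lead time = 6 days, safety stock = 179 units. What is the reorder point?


Formula: ROP = (Daily Demand * Lead Time) + Safety Stock
Demand during lead time = 57 * 6 = 342 units
ROP = 342 + 179 = 521 units

521 units


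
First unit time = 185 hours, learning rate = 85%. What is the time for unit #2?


Formula: T_n = T_1 * (learning_rate)^(log2(n)) where learning_rate = rate/100
Doublings = log2(2) = 1
T_n = 185 * 0.85^1
T_n = 185 * 0.85 = 157.3 hours

157.3 hours


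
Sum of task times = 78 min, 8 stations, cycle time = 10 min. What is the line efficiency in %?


Formula: Efficiency = Sum of Task Times / (N_stations * CT) * 100
Total station capacity = 8 stations * 10 min = 80 min
Efficiency = 78 / 80 * 100 = 97.5%

97.5%


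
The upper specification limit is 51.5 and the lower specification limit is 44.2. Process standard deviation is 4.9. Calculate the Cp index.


Cp = (51.5 - 44.2) / (6 * 4.9)

0.25


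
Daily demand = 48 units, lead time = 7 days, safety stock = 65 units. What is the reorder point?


Formula: ROP = (Daily Demand * Lead Time) + Safety Stock
Demand during lead time = 48 * 7 = 336 units
ROP = 336 + 65 = 401 units

401 units


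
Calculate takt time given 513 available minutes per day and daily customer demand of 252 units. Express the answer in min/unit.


Formula: Takt Time = Available Production Time / Customer Demand
Takt = 513 min/day / 252 units/day
Takt = 2.04 min/unit

2.04 min/unit


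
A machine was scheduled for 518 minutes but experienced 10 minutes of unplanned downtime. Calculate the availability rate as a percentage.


Formula: Availability = (Planned Time - Downtime) / Planned Time * 100
Uptime = 518 - 10 = 508 min
Availability = 508 / 518 * 100 = 98.1%

98.1%


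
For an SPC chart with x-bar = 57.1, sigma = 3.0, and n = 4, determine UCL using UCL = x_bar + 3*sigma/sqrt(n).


UCL = 57.1 + 3 * 3.0 / sqrt(4)

61.6


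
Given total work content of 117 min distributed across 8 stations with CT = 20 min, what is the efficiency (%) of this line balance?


Formula: Efficiency = Sum of Task Times / (N_stations * CT) * 100
Total station capacity = 8 stations * 20 min = 160 min
Efficiency = 117 / 160 * 100 = 73.1%

73.1%


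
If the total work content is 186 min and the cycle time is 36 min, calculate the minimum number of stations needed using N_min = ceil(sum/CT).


Formula: N_min = ceil(Sum of Task Times / Cycle Time)
N_min = ceil(186 min / 36 min) = ceil(5.1667)
N_min = 6 stations

6


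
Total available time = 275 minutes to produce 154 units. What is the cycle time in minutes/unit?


Formula: CT = Available Time / Number of Units
CT = 275 min / 154 units
CT = 1.79 min/unit

1.79 min/unit


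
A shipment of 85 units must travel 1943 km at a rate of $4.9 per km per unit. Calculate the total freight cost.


TC = dist * cost * units = 1943 * 4.9 * 85 = $809259.50

$809259.50


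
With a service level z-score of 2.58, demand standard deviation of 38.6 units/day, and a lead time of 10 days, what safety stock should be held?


Formula: SS = z * sigma_d * sqrt(LT)
sqrt(LT) = sqrt(10) = 3.1623
SS = 2.58 * 38.6 * 3.1623
SS = 314.9 units

314.9 units


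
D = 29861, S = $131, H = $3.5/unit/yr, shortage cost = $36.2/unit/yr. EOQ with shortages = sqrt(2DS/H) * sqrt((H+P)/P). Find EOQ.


Formula: EOQ* = sqrt(2DS/H) * sqrt((H+P)/P)
Base EOQ = sqrt(2*29861*131/3.5) = 1495.1 units
Correction = sqrt((3.5+36.2)/36.2) = 1.04723
EOQ* = 1495.1 * 1.04723 = 1565.7 units

1565.7 units


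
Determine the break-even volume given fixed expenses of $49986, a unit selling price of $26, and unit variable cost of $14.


Formula: BEQ = Fixed Costs / (Price - Variable Cost)
Contribution margin = $26 - $14 = $12/unit
BEQ = ceil($49986 / $12/unit) = ceil(4165.5) = 4166 units

4166 units


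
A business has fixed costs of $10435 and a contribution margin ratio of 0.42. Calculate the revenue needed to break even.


Formula: BER = Fixed Costs / Contribution Margin Ratio
BER = $10435 / 0.42
BER = $24845.24 (to the nearest cent)

$24845.24


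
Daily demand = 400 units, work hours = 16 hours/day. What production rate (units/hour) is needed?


Formula: Production Rate = Daily Demand / Available Hours
Rate = 400 units/day / 16 hours/day
Rate = 25.0 units/hour

25.0 units/hour


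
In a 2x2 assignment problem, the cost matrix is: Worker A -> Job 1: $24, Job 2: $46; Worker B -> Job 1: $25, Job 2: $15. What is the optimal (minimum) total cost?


Option 1: A->1 + B->2 = $24 + $15 = $39
Option 2: A->2 + B->1 = $46 + $25 = $71
Min cost = min($39, $71) = $39

$39


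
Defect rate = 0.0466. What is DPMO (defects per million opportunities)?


DPMO = defect_rate * 1000000 = 0.0466 * 1000000

46600


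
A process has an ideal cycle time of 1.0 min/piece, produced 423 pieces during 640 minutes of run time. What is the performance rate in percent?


Formula: Performance = (Ideal CT * Total Count) / Run Time * 100
Ideal output time = 1.0 * 423 = 423.0 min
Performance = 423.0 / 640 * 100 = 66.1%

66.1%


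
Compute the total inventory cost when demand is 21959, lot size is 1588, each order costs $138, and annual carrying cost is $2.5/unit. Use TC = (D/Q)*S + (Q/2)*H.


TC = 21959/1588 * 138 + 1588/2 * 2.5

$3893.28


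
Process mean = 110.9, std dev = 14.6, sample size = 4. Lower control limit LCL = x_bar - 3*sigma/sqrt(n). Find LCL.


LCL = 110.9 - 3 * 14.6 / sqrt(4)

89.0


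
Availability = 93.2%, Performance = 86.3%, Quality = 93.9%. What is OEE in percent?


Formula: OEE = Availability * Performance * Quality / 10000
A * P = 93.2% * 86.3% / 100 = 80.43%
OEE = 80.43% * 93.9% / 100 = 75.5%

75.5%


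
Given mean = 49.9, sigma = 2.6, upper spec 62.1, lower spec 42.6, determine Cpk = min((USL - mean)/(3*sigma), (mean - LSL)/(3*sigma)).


Cpu = (62.1 - 49.9) / (3 * 2.6) = 1.56
Cpl = (49.9 - 42.6) / (3 * 2.6) = 0.94
Cpk = min(1.56, 0.94) = 0.94

0.94


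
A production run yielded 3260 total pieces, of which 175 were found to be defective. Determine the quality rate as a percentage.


Formula: Quality Rate = Good Pieces / Total Pieces * 100
Good pieces = 3260 - 175 = 3085
QR = 3085 / 3260 * 100 = 94.6%

94.6%


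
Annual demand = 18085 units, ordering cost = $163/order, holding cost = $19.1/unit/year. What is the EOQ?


Formula: EOQ = sqrt(2 * D * S / H)
Numerator: 2 * 18085 * 163 = 5895710
2DS/H = 5895710 / 19.1 = 308675.9
EOQ = sqrt(308675.9) = 555.6 units

555.6 units


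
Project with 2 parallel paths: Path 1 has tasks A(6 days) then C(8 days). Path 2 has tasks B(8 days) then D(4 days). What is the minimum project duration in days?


Path 1 = 6 + 8 = 14 days
Path 2 = 8 + 4 = 12 days
Duration = max(14, 12) = 14 days

14 days


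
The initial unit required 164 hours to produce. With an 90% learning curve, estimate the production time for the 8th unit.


Formula: T_n = T_1 * (learning_rate)^(log2(n)) where learning_rate = rate/100
Doublings = log2(8) = 3
T_n = 164 * 0.9^3
T_n = 164 * 0.729 = 119.6 hours

119.6 hours


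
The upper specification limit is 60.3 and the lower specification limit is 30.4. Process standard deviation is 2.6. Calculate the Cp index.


Cp = (60.3 - 30.4) / (6 * 2.6)

1.92


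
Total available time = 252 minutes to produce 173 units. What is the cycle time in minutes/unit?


Formula: CT = Available Time / Number of Units
CT = 252 min / 173 units
CT = 1.46 min/unit

1.46 min/unit


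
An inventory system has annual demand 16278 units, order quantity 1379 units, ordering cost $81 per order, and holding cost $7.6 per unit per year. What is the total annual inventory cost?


TC = 16278/1379 * 81 + 1379/2 * 7.6

$6196.34


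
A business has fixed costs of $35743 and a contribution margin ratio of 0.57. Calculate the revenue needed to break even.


Formula: BER = Fixed Costs / Contribution Margin Ratio
BER = $35743 / 0.57
BER = $62707.02 (to the nearest cent)

$62707.02


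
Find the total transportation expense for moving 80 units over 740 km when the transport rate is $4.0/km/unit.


TC = dist * cost * units = 740 * 4.0 * 80 = $236800.00

$236800.00


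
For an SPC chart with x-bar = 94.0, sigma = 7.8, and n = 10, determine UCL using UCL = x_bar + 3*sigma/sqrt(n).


UCL = 94.0 + 3 * 7.8 / sqrt(10)

101.4


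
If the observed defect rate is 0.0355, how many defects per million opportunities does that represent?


DPMO = defect_rate * 1000000 = 0.0355 * 1000000

35500


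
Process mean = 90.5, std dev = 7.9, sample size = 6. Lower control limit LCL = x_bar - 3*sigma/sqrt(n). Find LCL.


LCL = 90.5 - 3 * 7.9 / sqrt(6)

80.82


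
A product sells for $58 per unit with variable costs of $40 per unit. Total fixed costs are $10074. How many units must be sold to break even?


Formula: BEQ = Fixed Costs / (Price - Variable Cost)
Contribution margin = $58 - $40 = $18/unit
BEQ = ceil($10074 / $18/unit) = ceil(559.67) = 560 units

560 units


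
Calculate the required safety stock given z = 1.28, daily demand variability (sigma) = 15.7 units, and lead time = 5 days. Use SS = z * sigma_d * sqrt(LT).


Formula: SS = z * sigma_d * sqrt(LT)
sqrt(LT) = sqrt(5) = 2.2361
SS = 1.28 * 15.7 * 2.2361
SS = 44.9 units

44.9 units


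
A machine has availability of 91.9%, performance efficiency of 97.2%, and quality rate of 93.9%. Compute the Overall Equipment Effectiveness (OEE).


Formula: OEE = Availability * Performance * Quality / 10000
A * P = 91.9% * 97.2% / 100 = 89.33%
OEE = 89.33% * 93.9% / 100 = 83.9%

83.9%


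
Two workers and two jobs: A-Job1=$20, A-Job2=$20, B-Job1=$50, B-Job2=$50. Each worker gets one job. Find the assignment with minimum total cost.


Option 1: A->1 + B->2 = $20 + $50 = $70
Option 2: A->2 + B->1 = $20 + $50 = $70
Min cost = min($70, $70) = $70

$70


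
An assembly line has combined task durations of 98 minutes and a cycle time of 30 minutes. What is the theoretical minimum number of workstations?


Formula: N_min = ceil(Sum of Task Times / Cycle Time)
N_min = ceil(98 min / 30 min) = ceil(3.2667)
N_min = 4 stations

4


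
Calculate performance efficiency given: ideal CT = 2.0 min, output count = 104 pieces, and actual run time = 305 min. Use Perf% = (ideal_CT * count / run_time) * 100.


Formula: Performance = (Ideal CT * Total Count) / Run Time * 100
Ideal output time = 2.0 * 104 = 208.0 min
Performance = 208.0 / 305 * 100 = 68.2%

68.2%


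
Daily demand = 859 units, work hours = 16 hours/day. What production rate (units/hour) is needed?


Formula: Production Rate = Daily Demand / Available Hours
Rate = 859 units/day / 16 hours/day
Rate = 53.7 units/hour

53.7 units/hour


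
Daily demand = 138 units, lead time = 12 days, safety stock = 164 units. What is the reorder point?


Formula: ROP = (Daily Demand * Lead Time) + Safety Stock
Demand during lead time = 138 * 12 = 1656 units
ROP = 1656 + 164 = 1820 units

1820 units


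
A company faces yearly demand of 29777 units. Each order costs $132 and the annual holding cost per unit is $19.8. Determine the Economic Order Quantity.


Formula: EOQ = sqrt(2 * D * S / H)
Numerator: 2 * 29777 * 132 = 7861128
2DS/H = 7861128 / 19.8 = 397026.7
EOQ = sqrt(397026.7) = 630.1 units

630.1 units


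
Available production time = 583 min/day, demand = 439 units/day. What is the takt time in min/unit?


Formula: Takt Time = Available Production Time / Customer Demand
Takt = 583 min/day / 439 units/day
Takt = 1.33 min/unit

1.33 min/unit


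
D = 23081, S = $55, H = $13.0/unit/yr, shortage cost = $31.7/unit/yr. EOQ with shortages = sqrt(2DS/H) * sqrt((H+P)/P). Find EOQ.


Formula: EOQ* = sqrt(2DS/H) * sqrt((H+P)/P)
Base EOQ = sqrt(2*23081*55/13.0) = 441.93 units
Correction = sqrt((13.0+31.7)/31.7) = 1.18747
EOQ* = 441.93 * 1.18747 = 524.8 units

524.8 units


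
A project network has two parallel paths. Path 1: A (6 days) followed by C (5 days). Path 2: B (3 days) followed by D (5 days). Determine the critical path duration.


Path 1 = 6 + 5 = 11 days
Path 2 = 3 + 5 = 8 days
Duration = max(11, 8) = 11 days

11 days


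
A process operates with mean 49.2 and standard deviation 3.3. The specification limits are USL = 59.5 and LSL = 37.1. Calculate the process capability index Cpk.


Cpu = (59.5 - 49.2) / (3 * 3.3) = 1.04
Cpl = (49.2 - 37.1) / (3 * 3.3) = 1.22
Cpk = min(1.04, 1.22) = 1.04

1.04


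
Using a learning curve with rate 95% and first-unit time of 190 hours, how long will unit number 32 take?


Formula: T_n = T_1 * (learning_rate)^(log2(n)) where learning_rate = rate/100
Doublings = log2(32) = 5
T_n = 190 * 0.95^5
T_n = 190 * 0.7738 = 147.0 hours

147.0 hours


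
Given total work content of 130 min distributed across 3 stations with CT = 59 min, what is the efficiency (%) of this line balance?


Formula: Efficiency = Sum of Task Times / (N_stations * CT) * 100
Total station capacity = 3 stations * 59 min = 177 min
Efficiency = 130 / 177 * 100 = 73.4%

73.4%


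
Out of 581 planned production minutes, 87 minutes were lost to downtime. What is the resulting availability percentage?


Formula: Availability = (Planned Time - Downtime) / Planned Time * 100
Uptime = 581 - 87 = 494 min
Availability = 494 / 581 * 100 = 85.0%

85.0%


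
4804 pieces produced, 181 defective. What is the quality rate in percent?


Formula: Quality Rate = Good Pieces / Total Pieces * 100
Good pieces = 4804 - 181 = 4623
QR = 4623 / 4804 * 100 = 96.2%

96.2%


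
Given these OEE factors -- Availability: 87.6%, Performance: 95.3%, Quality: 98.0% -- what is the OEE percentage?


Formula: OEE = Availability * Performance * Quality / 10000
A * P = 87.6% * 95.3% / 100 = 83.48%
OEE = 83.48% * 98.0% / 100 = 81.8%

81.8%


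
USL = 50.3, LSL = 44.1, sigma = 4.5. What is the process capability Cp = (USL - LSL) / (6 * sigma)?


Cp = (50.3 - 44.1) / (6 * 4.5)

0.23


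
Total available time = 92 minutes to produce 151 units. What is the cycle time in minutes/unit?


Formula: CT = Available Time / Number of Units
CT = 92 min / 151 units
CT = 0.61 min/unit

0.61 min/unit


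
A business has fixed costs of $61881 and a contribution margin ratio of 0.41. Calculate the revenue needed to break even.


Formula: BER = Fixed Costs / Contribution Margin Ratio
BER = $61881 / 0.41
BER = $150929.27 (to the nearest cent)

$150929.27


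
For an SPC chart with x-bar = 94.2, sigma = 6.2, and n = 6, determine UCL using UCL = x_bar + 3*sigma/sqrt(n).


UCL = 94.2 + 3 * 6.2 / sqrt(6)

101.79


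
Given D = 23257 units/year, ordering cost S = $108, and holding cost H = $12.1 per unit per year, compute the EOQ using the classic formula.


Formula: EOQ = sqrt(2 * D * S / H)
Numerator: 2 * 23257 * 108 = 5023512
2DS/H = 5023512 / 12.1 = 415166.3
EOQ = sqrt(415166.3) = 644.3 units

644.3 units


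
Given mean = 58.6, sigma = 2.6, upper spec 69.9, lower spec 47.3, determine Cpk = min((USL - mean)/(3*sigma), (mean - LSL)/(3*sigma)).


Cpu = (69.9 - 58.6) / (3 * 2.6) = 1.45
Cpl = (58.6 - 47.3) / (3 * 2.6) = 1.45
Cpk = min(1.45, 1.45) = 1.45

1.45


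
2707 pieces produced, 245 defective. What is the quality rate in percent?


Formula: Quality Rate = Good Pieces / Total Pieces * 100
Good pieces = 2707 - 245 = 2462
QR = 2462 / 2707 * 100 = 90.9%

90.9%


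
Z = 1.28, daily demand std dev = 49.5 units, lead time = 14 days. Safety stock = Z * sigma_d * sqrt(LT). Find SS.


Formula: SS = z * sigma_d * sqrt(LT)
sqrt(LT) = sqrt(14) = 3.7417
SS = 1.28 * 49.5 * 3.7417
SS = 237.1 units

237.1 units
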